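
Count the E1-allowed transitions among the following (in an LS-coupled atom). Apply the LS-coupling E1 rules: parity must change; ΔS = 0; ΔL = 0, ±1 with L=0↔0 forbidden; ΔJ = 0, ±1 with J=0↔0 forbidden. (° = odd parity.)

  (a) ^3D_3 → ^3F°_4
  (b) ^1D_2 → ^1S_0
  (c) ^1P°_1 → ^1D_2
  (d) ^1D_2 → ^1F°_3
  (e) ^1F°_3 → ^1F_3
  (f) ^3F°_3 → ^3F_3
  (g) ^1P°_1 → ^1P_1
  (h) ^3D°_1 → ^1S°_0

(a) allowed
(b) forbidden (parity, ΔL, ΔJ fail)
(c) allowed
(d) allowed
(e) allowed
(f) allowed
(g) allowed
(h) forbidden (parity, ΔS, ΔL fail)
Total allowed: 6 of 8.

6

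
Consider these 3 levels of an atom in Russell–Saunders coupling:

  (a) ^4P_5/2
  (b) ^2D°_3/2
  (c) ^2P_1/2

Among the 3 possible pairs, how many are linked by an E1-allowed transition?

(a)–(b): forbidden (ΔS).
(a)–(c): forbidden (parity, ΔS, ΔJ).
(b)–(c): allowed.
Allowed pairs: 1 of 3.

1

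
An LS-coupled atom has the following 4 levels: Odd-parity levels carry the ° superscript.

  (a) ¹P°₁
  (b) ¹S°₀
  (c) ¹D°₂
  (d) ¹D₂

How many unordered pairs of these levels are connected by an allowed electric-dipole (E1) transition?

2

(a)–(b): forbidden (parity).
(a)–(c): forbidden (parity).
(a)–(d): allowed.
(b)–(c): forbidden (parity, ΔL, ΔJ).
(b)–(d): forbidden (ΔL, ΔJ).
(c)–(d): allowed.
Allowed pairs: 2 of 6.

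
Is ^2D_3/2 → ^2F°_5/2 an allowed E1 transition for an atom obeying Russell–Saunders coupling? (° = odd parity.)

allowed

Reading off the term symbols: S 1/2→1/2, L 2→3, J 3/2→5/2, parity even→odd.
Parity must change: even → odd — passes.
ΔS = 0: S: 1/2 → 1/2 — passes.
ΔL = 0, ±1 (not L=0↔0): L: 2 → 3, ΔL = +1 — passes.
ΔJ = 0, ±1 (not J=0↔0): J: 3/2 → 5/2, ΔJ = +1 — passes.
All four E1 rules are satisfied.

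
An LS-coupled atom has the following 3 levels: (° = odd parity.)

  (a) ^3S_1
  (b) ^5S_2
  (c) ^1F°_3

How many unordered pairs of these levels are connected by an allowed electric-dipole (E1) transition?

0

(a)–(b): forbidden (parity, ΔS, ΔL).
(a)–(c): forbidden (ΔS, ΔL, ΔJ).
(b)–(c): forbidden (ΔS, ΔL).
Allowed pairs: 0 of 3.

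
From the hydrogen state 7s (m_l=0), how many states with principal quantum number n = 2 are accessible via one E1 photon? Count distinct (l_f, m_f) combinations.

3

E1 requires Δl = ±1, so l_f ∈ {-1, 1}; with 0 ≤ l_f ≤ n_f−1 = 1, the allowed l_f values are {1}.
For l_f = 1: m_f ∈ {m_i−1, m_i, m_i+1} ∩ [−1, 1] = {-1, 0, 1} → 3 states.
Total: 3.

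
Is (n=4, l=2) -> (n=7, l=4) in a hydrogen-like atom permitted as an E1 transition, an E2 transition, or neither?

E2

Δl = 4 − 2 = +2; l_i + l_f = 6.
E1 (Δl = ±1): not satisfied.
E2 (Δl = 0,±2, l_i+l_f ≥ 2): satisfied.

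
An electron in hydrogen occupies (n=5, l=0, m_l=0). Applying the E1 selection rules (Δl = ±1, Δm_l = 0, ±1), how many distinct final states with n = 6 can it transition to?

E1 requires Δl = ±1, so l_f ∈ {-1, 1}; with 0 ≤ l_f ≤ n_f−1 = 5, the allowed l_f values are {1}.
For l_f = 1: m_f ∈ {m_i−1, m_i, m_i+1} ∩ [−1, 1] = {-1, 0, 1} → 3 states.
Total: 3.

3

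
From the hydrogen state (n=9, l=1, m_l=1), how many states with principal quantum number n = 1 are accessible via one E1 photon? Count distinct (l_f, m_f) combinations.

1

E1 requires Δl = ±1, so l_f ∈ {0, 2}; with 0 ≤ l_f ≤ n_f−1 = 0, the allowed l_f values are {0}.
For l_f = 0: m_f ∈ {m_i−1, m_i, m_i+1} ∩ [−0, 0] = {0} → 1 state.
Total: 1.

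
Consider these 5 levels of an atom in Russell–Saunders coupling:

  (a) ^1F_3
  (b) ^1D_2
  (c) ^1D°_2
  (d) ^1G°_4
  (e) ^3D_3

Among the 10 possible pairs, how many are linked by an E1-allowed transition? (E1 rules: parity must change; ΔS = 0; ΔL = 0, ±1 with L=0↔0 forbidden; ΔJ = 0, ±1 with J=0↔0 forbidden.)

(a)–(b): forbidden (parity).
(a)–(c): allowed.
(a)–(d): allowed.
(a)–(e): forbidden (parity, ΔS).
(b)–(c): allowed.
(b)–(d): forbidden (ΔL, ΔJ).
(b)–(e): forbidden (parity, ΔS).
(c)–(d): forbidden (parity, ΔL, ΔJ).
(c)–(e): forbidden (ΔS).
(d)–(e): forbidden (ΔS, ΔL).
Allowed pairs: 3 of 10.

3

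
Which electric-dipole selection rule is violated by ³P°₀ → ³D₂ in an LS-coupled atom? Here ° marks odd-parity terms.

the ΔJ = 0, ±1 rule

Reading off the term symbols: S 1→1, L 1→2, J 0→2, parity odd→even.
Parity must change: odd → even — ✓.
ΔS = 0: S: 1 → 1 — ✓.
ΔL = 0, ±1 (not L=0↔0): L: 1 → 2, ΔL = +1 — ✓.
ΔJ = 0, ±1 (not J=0↔0): J: 0 → 2, ΔJ = +2 — ✗.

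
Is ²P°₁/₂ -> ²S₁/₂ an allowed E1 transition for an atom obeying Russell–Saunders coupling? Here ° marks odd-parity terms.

allowed

Initial level: S=1/2, L=1, J=1/2, parity odd. Final level: S=1/2, L=0, J=1/2, parity even.
ΔS = 0: S: 1/2 → 1/2 — satisfied.
Parity must change: odd → even — satisfied.
ΔL = 0, ±1 (not L=0↔0): L: 1 → 0, ΔL = -1 — satisfied.
ΔJ = 0, ±1 (not J=0↔0): J: 1/2 → 1/2, ΔJ = +0 — satisfied.
All four E1 rules are satisfied.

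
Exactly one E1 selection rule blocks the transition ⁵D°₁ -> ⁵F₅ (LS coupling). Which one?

Reading off the term symbols: S 2→2, L 2→3, J 1→5, parity odd→even.
Parity must change: odd → even — satisfied.
ΔS = 0: S: 2 → 2 — satisfied.
ΔL = 0, ±1 (not L=0↔0): L: 2 → 3, ΔL = +1 — satisfied.
ΔJ = 0, ±1 (not J=0↔0): J: 1 → 5, ΔJ = +4 — violated.

the ΔJ = 0, ±1 rule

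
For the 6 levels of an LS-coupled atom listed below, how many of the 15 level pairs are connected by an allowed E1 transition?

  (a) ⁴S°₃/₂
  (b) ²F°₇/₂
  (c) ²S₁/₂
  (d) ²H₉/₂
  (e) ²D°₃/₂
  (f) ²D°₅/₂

(a)–(b): forbidden (parity, ΔS, ΔL, ΔJ).
(a)–(c): forbidden (ΔS, ΔL).
(a)–(d): forbidden (ΔS, ΔL, ΔJ).
(a)–(e): forbidden (parity, ΔS, ΔL).
(a)–(f): forbidden (parity, ΔS, ΔL).
(b)–(c): forbidden (ΔL, ΔJ).
(b)–(d): forbidden (ΔL).
(b)–(e): forbidden (parity, ΔJ).
(b)–(f): forbidden (parity).
(c)–(d): forbidden (parity, ΔL, ΔJ).
(c)–(e): forbidden (ΔL).
(c)–(f): forbidden (ΔL, ΔJ).
(d)–(e): forbidden (ΔL, ΔJ).
(d)–(f): forbidden (ΔL, ΔJ).
(e)–(f): forbidden (parity).
Allowed pairs: 0 of 15.

0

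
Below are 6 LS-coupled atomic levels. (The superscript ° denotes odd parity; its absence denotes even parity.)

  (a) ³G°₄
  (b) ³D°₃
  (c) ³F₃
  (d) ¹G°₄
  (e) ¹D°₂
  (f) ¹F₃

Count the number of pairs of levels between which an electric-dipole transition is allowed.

4

(a)–(b): forbidden (parity, ΔL).
(a)–(c): allowed.
(a)–(d): forbidden (parity, ΔS).
(a)–(e): forbidden (parity, ΔS, ΔL, ΔJ).
(a)–(f): forbidden (ΔS).
(b)–(c): allowed.
(b)–(d): forbidden (parity, ΔS, ΔL).
(b)–(e): forbidden (parity, ΔS).
(b)–(f): forbidden (ΔS).
(c)–(d): forbidden (ΔS).
(c)–(e): forbidden (ΔS).
(c)–(f): forbidden (parity, ΔS).
(d)–(e): forbidden (parity, ΔL, ΔJ).
(d)–(f): allowed.
(e)–(f): allowed.
Allowed pairs: 4 of 15.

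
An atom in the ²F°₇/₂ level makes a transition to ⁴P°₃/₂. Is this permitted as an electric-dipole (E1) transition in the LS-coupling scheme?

forbidden

Parity must change: odd → odd — violated.
ΔS = 0: S: 1/2 → 3/2 — violated.
ΔJ = 0, ±1 (not J=0↔0): J: 7/2 → 3/2, ΔJ = -2 — violated.
ΔL = 0, ±1 (not L=0↔0): L: 3 → 1, ΔL = -2 — violated.
Rule(s) violated: parity, ΔS, ΔL, ΔJ.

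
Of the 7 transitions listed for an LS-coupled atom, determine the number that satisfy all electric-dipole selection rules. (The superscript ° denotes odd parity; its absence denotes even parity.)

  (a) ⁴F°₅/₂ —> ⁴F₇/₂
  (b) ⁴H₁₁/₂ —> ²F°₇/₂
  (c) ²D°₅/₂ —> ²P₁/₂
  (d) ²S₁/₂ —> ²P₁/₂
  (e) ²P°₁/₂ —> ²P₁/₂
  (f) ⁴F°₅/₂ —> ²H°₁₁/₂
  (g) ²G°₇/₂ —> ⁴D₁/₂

(a) allowed
(b) forbidden (ΔS, ΔL, ΔJ fail)
(c) forbidden (ΔJ fails)
(d) forbidden (parity fails)
(e) allowed
(f) forbidden (parity, ΔS, ΔL, ΔJ fail)
(g) forbidden (ΔS, ΔL, ΔJ fail)
Total allowed: 2 of 7.

2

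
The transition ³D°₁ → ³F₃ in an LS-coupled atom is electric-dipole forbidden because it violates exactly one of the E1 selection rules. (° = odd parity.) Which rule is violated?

the ΔJ = 0, ±1 rule

Reading off the term symbols: S 1→1, L 2→3, J 1→3, parity odd→even.
Parity must change: odd → even — ok.
ΔS = 0: S: 1 → 1 — ok.
ΔL = 0, ±1 (not L=0↔0): L: 2 → 3, ΔL = +1 — ok.
ΔJ = 0, ±1 (not J=0↔0): J: 1 → 3, ΔJ = +2 — fails.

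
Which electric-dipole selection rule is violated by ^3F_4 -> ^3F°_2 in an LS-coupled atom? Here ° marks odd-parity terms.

the ΔJ = 0, ±1 rule

Parity must change: even → odd — satisfied.
ΔS = 0: S: 1 → 1 — satisfied.
ΔL = 0, ±1 (not L=0↔0): L: 3 → 3, ΔL = +0 — satisfied.
ΔJ = 0, ±1 (not J=0↔0): J: 4 → 2, ΔJ = -2 — violated.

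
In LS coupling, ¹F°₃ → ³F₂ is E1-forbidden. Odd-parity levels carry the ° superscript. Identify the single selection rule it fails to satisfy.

Initial level: S=0, L=3, J=3, parity odd. Final level: S=1, L=3, J=2, parity even.
Parity must change: odd → even — satisfied.
ΔS = 0: S: 0 → 1 — violated.
ΔL = 0, ±1 (not L=0↔0): L: 3 → 3, ΔL = +0 — satisfied.
ΔJ = 0, ±1 (not J=0↔0): J: 3 → 2, ΔJ = -1 — satisfied.

the ΔS = 0 rule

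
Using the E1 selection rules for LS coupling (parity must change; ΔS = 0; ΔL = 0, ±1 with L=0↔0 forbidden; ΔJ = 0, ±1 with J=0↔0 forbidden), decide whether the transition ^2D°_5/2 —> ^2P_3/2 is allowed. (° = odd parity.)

allowed

Parity must change: odd → even — ok.
ΔS = 0: S: 1/2 → 1/2 — ok.
ΔL = 0, ±1 (not L=0↔0): L: 2 → 1, ΔL = -1 — ok.
ΔJ = 0, ±1 (not J=0↔0): J: 5/2 → 3/2, ΔJ = -1 — ok.
All four E1 rules are satisfied.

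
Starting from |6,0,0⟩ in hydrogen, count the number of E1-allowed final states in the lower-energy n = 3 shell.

E1 requires Δl = ±1, so l_f ∈ {-1, 1}; with 0 ≤ l_f ≤ n_f−1 = 2, the allowed l_f values are {1}.
For l_f = 1: m_f ∈ {m_i−1, m_i, m_i+1} ∩ [−1, 1] = {-1, 0, 1} → 3 states.
Total: 3.

3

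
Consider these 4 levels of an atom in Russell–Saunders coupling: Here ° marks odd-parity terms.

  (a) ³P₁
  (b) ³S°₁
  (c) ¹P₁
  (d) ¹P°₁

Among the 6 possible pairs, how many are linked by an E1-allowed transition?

2

(a)–(b): allowed.
(a)–(c): forbidden (parity, ΔS).
(a)–(d): forbidden (ΔS).
(b)–(c): forbidden (ΔS).
(b)–(d): forbidden (parity, ΔS).
(c)–(d): allowed.
Allowed pairs: 2 of 6.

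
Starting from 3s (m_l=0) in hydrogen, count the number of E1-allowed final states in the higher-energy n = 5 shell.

E1 requires Δl = ±1, so l_f ∈ {-1, 1}; with 0 ≤ l_f ≤ n_f−1 = 4, the allowed l_f values are {1}.
For l_f = 1: m_f ∈ {m_i−1, m_i, m_i+1} ∩ [−1, 1] = {-1, 0, 1} → 3 states.
Total: 3.

3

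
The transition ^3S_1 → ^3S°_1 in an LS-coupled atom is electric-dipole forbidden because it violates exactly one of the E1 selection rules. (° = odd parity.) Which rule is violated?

the L=0 ↔ L=0 exclusion

Parity must change: even → odd — satisfied.
ΔS = 0: S: 1 → 1 — satisfied.
ΔL = 0, ±1 (not L=0↔0): L: 0 → 0, ΔL = +0 — violated.
ΔJ = 0, ±1 (not J=0↔0): J: 1 → 1, ΔJ = +0 — satisfied.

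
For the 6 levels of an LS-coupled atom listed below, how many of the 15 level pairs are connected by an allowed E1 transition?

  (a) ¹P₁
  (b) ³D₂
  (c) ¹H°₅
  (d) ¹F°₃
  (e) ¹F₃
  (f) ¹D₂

2

(a)–(b): forbidden (parity, ΔS).
(a)–(c): forbidden (ΔL, ΔJ).
(a)–(d): forbidden (ΔL, ΔJ).
(a)–(e): forbidden (parity, ΔL, ΔJ).
(a)–(f): forbidden (parity).
(b)–(c): forbidden (ΔS, ΔL, ΔJ).
(b)–(d): forbidden (ΔS).
(b)–(e): forbidden (parity, ΔS).
(b)–(f): forbidden (parity, ΔS).
(c)–(d): forbidden (parity, ΔL, ΔJ).
(c)–(e): forbidden (ΔL, ΔJ).
(c)–(f): forbidden (ΔL, ΔJ).
(d)–(e): allowed.
(d)–(f): allowed.
(e)–(f): forbidden (parity).
Allowed pairs: 2 of 15.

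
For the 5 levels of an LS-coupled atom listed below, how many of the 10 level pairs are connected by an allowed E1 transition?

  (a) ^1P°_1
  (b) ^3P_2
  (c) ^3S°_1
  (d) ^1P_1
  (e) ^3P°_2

(a)–(b): forbidden (ΔS).
(a)–(c): forbidden (parity, ΔS).
(a)–(d): allowed.
(a)–(e): forbidden (parity, ΔS).
(b)–(c): allowed.
(b)–(d): forbidden (parity, ΔS).
(b)–(e): allowed.
(c)–(d): forbidden (ΔS).
(c)–(e): forbidden (parity).
(d)–(e): forbidden (ΔS).
Allowed pairs: 3 of 10.

3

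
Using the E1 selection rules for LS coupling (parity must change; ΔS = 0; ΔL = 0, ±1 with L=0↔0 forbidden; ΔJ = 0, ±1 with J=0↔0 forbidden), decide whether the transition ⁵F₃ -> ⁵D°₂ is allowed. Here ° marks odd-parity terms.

allowed

Reading off the term symbols: S 2→2, L 3→2, J 3→2, parity even→odd.
Parity must change: even → odd — passes.
ΔS = 0: S: 2 → 2 — passes.
ΔL = 0, ±1 (not L=0↔0): L: 3 → 2, ΔL = -1 — passes.
ΔJ = 0, ±1 (not J=0↔0): J: 3 → 2, ΔJ = -1 — passes.
All four E1 rules are satisfied.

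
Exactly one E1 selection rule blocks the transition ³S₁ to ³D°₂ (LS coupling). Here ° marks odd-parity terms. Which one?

the ΔL = 0, ±1 rule

ΔL = 0, ±1 (not L=0↔0): L: 0 → 2, ΔL = +2 — ✗.
ΔS = 0: S: 1 → 1 — ✓.
ΔJ = 0, ±1 (not J=0↔0): J: 1 → 2, ΔJ = +1 — ✓.
Parity must change: even → odd — ✓.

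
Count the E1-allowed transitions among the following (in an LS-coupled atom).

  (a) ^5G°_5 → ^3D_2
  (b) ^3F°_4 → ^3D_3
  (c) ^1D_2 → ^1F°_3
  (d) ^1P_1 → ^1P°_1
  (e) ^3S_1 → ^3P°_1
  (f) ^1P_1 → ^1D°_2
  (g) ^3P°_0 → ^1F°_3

(a) forbidden (ΔS, ΔL, ΔJ fail)
(b) allowed
(c) allowed
(d) allowed
(e) allowed
(f) allowed
(g) forbidden (parity, ΔS, ΔL, ΔJ fail)
Total allowed: 5 of 7.

5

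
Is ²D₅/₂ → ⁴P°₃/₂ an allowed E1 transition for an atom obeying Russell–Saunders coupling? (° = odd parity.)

Initial level: S=1/2, L=2, J=5/2, parity even. Final level: S=3/2, L=1, J=3/2, parity odd.
ΔS = 0: S: 1/2 → 3/2 — fails.
ΔJ = 0, ±1 (not J=0↔0): J: 5/2 → 3/2, ΔJ = -1 — ok.
ΔL = 0, ±1 (not L=0↔0): L: 2 → 1, ΔL = -1 — ok.
Parity must change: even → odd — ok.
Rule(s) violated: ΔS.

forbidden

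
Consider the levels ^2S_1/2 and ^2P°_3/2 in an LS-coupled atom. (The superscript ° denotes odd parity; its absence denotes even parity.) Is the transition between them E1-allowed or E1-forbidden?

Parity must change: even → odd — satisfied.
ΔS = 0: S: 1/2 → 1/2 — satisfied.
ΔL = 0, ±1 (not L=0↔0): L: 0 → 1, ΔL = +1 — satisfied.
ΔJ = 0, ±1 (not J=0↔0): J: 1/2 → 3/2, ΔJ = +1 — satisfied.
All four E1 rules are satisfied.

allowed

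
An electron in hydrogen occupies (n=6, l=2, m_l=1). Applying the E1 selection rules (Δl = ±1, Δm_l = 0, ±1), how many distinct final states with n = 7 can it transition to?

5

E1 requires Δl = ±1, so l_f ∈ {1, 3}; with 0 ≤ l_f ≤ n_f−1 = 6, the allowed l_f values are {1, 3}.
For l_f = 1: m_f ∈ {m_i−1, m_i, m_i+1} ∩ [−1, 1] = {0, 1} → 2 states.
For l_f = 3: m_f ∈ {m_i−1, m_i, m_i+1} ∩ [−3, 3] = {0, 1, 2} → 3 states.
Total: 5.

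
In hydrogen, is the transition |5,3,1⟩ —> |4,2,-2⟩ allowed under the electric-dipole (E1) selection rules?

Initial l = 3, final l = 2, so Δl = -1. E1 requires Δl = ±1: ✓.
m_l: 1 → -2 (Δm_l = -3). |Δm_l| ≤ 1 ✗.
The transition is electric-dipole forbidden.

forbidden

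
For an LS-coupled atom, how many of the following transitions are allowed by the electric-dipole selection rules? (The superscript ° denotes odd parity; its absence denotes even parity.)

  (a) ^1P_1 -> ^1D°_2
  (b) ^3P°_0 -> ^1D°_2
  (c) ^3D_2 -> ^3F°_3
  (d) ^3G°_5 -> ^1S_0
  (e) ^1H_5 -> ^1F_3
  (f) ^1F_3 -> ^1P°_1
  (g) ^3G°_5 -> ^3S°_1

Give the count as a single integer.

(a) allowed
(b) forbidden (parity, ΔS, ΔJ fail)
(c) allowed
(d) forbidden (ΔS, ΔL, ΔJ fail)
(e) forbidden (parity, ΔL, ΔJ fail)
(f) forbidden (ΔL, ΔJ fail)
(g) forbidden (parity, ΔL, ΔJ fail)
Total allowed: 2 of 7.

2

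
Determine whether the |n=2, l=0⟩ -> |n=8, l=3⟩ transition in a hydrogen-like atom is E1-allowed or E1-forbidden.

l: 0 → 3 (Δl = +3). Δl = ±1 ✗.
The transition is electric-dipole forbidden.

forbidden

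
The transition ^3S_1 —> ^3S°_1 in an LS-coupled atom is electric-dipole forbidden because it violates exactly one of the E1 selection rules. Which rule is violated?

Initial level: S=1, L=0, J=1, parity even. Final level: S=1, L=0, J=1, parity odd.
Parity must change: even → odd — passes.
ΔS = 0: S: 1 → 1 — passes.
ΔL = 0, ±1 (not L=0↔0): L: 0 → 0, ΔL = +0 — fails.
ΔJ = 0, ±1 (not J=0↔0): J: 1 → 1, ΔJ = +0 — passes.

the L=0 ↔ L=0 exclusion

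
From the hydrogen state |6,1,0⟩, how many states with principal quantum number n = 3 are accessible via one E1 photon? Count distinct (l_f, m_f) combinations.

E1 requires Δl = ±1, so l_f ∈ {0, 2}; with 0 ≤ l_f ≤ n_f−1 = 2, the allowed l_f values are {0, 2}.
For l_f = 0: m_f ∈ {m_i−1, m_i, m_i+1} ∩ [−0, 0] = {0} → 1 state.
For l_f = 2: m_f ∈ {m_i−1, m_i, m_i+1} ∩ [−2, 2] = {-1, 0, 1} → 3 states.
Total: 4.

4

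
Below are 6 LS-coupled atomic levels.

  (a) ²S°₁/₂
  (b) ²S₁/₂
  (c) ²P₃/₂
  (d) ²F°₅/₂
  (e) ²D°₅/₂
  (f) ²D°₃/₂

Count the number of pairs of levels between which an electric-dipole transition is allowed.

3

(a)–(b): forbidden (ΔL).
(a)–(c): allowed.
(a)–(d): forbidden (parity, ΔL, ΔJ).
(a)–(e): forbidden (parity, ΔL, ΔJ).
(a)–(f): forbidden (parity, ΔL).
(b)–(c): forbidden (parity).
(b)–(d): forbidden (ΔL, ΔJ).
(b)–(e): forbidden (ΔL, ΔJ).
(b)–(f): forbidden (ΔL).
(c)–(d): forbidden (ΔL).
(c)–(e): allowed.
(c)–(f): allowed.
(d)–(e): forbidden (parity).
(d)–(f): forbidden (parity).
(e)–(f): forbidden (parity).
Allowed pairs: 3 of 15.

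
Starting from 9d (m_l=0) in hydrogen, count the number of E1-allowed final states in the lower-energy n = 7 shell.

6

E1 requires Δl = ±1, so l_f ∈ {1, 3}; with 0 ≤ l_f ≤ n_f−1 = 6, the allowed l_f values are {1, 3}.
For l_f = 1: m_f ∈ {m_i−1, m_i, m_i+1} ∩ [−1, 1] = {-1, 0, 1} → 3 states.
For l_f = 3: m_f ∈ {m_i−1, m_i, m_i+1} ∩ [−3, 3] = {-1, 0, 1} → 3 states.
Total: 6.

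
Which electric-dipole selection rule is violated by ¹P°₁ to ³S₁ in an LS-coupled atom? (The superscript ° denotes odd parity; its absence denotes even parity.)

the ΔS = 0 rule

Initial level: S=0, L=1, J=1, parity odd. Final level: S=1, L=0, J=1, parity even.
Parity must change: odd → even — ✓.
ΔS = 0: S: 0 → 1 — ✗.
ΔL = 0, ±1 (not L=0↔0): L: 1 → 0, ΔL = -1 — ✓.
ΔJ = 0, ±1 (not J=0↔0): J: 1 → 1, ΔJ = +0 — ✓.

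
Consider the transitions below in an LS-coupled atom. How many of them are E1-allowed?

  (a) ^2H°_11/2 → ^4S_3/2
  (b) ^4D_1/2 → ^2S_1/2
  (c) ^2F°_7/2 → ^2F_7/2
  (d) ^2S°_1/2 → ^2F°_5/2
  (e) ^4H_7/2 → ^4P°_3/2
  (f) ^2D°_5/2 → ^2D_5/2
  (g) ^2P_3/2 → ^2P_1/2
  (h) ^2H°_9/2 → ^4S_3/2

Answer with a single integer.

2

(a) forbidden (ΔS, ΔL, ΔJ fail)
(b) forbidden (parity, ΔS, ΔL fail)
(c) allowed
(d) forbidden (parity, ΔL, ΔJ fail)
(e) forbidden (ΔL, ΔJ fail)
(f) allowed
(g) forbidden (parity fails)
(h) forbidden (ΔS, ΔL, ΔJ fail)
Total allowed: 2 of 8.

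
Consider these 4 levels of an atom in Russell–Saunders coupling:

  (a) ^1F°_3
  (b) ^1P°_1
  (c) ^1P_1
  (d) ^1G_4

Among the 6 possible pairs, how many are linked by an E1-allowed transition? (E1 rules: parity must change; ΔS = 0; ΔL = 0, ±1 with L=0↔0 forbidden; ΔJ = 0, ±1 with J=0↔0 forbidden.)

(a)–(b): forbidden (parity, ΔL, ΔJ).
(a)–(c): forbidden (ΔL, ΔJ).
(a)–(d): allowed.
(b)–(c): allowed.
(b)–(d): forbidden (ΔL, ΔJ).
(c)–(d): forbidden (parity, ΔL, ΔJ).
Allowed pairs: 2 of 6.

2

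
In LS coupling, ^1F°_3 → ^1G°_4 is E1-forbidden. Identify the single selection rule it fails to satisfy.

Reading off the term symbols: S 0→0, L 3→4, J 3→4, parity odd→odd.
Parity must change: odd → odd — fails.
ΔS = 0: S: 0 → 0 — passes.
ΔL = 0, ±1 (not L=0↔0): L: 3 → 4, ΔL = +1 — passes.
ΔJ = 0, ±1 (not J=0↔0): J: 3 → 4, ΔJ = +1 — passes.

parity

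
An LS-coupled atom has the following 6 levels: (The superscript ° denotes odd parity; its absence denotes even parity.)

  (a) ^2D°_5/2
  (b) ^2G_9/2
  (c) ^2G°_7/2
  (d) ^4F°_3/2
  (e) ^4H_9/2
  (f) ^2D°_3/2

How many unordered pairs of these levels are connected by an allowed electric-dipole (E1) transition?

1

(a)–(b): forbidden (ΔL, ΔJ).
(a)–(c): forbidden (parity, ΔL).
(a)–(d): forbidden (parity, ΔS).
(a)–(e): forbidden (ΔS, ΔL, ΔJ).
(a)–(f): forbidden (parity).
(b)–(c): allowed.
(b)–(d): forbidden (ΔS, ΔJ).
(b)–(e): forbidden (parity, ΔS).
(b)–(f): forbidden (ΔL, ΔJ).
(c)–(d): forbidden (parity, ΔS, ΔJ).
(c)–(e): forbidden (ΔS).
(c)–(f): forbidden (parity, ΔL, ΔJ).
(d)–(e): forbidden (ΔL, ΔJ).
(d)–(f): forbidden (parity, ΔS).
(e)–(f): forbidden (ΔS, ΔL, ΔJ).
Allowed pairs: 1 of 15.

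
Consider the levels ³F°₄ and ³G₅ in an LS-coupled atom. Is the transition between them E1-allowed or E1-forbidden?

Initial level: S=1, L=3, J=4, parity odd. Final level: S=1, L=4, J=5, parity even.
ΔL = 0, ±1 (not L=0↔0): L: 3 → 4, ΔL = +1 — ✓.
ΔJ = 0, ±1 (not J=0↔0): J: 4 → 5, ΔJ = +1 — ✓.
Parity must change: odd → even — ✓.
ΔS = 0: S: 1 → 1 — ✓.
All four E1 rules are satisfied.

allowed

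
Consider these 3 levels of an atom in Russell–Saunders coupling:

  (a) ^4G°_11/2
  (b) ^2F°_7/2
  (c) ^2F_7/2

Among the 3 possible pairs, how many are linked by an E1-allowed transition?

1

(a)–(b): forbidden (parity, ΔS, ΔJ).
(a)–(c): forbidden (ΔS, ΔJ).
(b)–(c): allowed.
Allowed pairs: 1 of 3.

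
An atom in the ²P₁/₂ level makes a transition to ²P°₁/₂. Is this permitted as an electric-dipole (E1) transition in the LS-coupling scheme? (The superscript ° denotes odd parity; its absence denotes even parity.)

allowed

Parity must change: even → odd — passes.
ΔS = 0: S: 1/2 → 1/2 — passes.
ΔL = 0, ±1 (not L=0↔0): L: 1 → 1, ΔL = +0 — passes.
ΔJ = 0, ±1 (not J=0↔0): J: 1/2 → 1/2, ΔJ = +0 — passes.
All four E1 rules are satisfied.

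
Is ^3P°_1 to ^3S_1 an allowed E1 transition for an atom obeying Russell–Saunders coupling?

Parity must change: odd → even — ok.
ΔS = 0: S: 1 → 1 — ok.
ΔL = 0, ±1 (not L=0↔0): L: 1 → 0, ΔL = -1 — ok.
ΔJ = 0, ±1 (not J=0↔0): J: 1 → 1, ΔJ = +0 — ok.
All four E1 rules are satisfied.

allowed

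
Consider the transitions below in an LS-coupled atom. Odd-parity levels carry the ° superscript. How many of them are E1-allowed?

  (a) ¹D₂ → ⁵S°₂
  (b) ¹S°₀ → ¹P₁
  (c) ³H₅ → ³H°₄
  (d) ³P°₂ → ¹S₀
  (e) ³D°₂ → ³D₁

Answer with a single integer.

3

(a) forbidden (ΔS, ΔL fail)
(b) allowed
(c) allowed
(d) forbidden (ΔS, ΔJ fail)
(e) allowed
Total allowed: 3 of 5.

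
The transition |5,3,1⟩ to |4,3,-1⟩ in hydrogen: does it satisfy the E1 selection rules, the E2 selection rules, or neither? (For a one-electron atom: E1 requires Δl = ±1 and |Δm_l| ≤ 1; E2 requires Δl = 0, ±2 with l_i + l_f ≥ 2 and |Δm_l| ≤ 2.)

E2

Δl = 3 − 3 = +0; l_i + l_f = 6.
Δm_l = -2.
E1 (Δl = ±1, |Δm_l| ≤ 1): not satisfied.
E2 (Δl = 0,±2, l_i+l_f ≥ 2, |Δm_l| ≤ 2): satisfied.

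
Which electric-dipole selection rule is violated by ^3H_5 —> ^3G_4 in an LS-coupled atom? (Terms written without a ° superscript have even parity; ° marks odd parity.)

parity

Reading off the term symbols: S 1→1, L 5→4, J 5→4, parity even→even.
Parity must change: even → even — fails.
ΔS = 0: S: 1 → 1 — passes.
ΔJ = 0, ±1 (not J=0↔0): J: 5 → 4, ΔJ = -1 — passes.
ΔL = 0, ±1 (not L=0↔0): L: 5 → 4, ΔL = -1 — passes.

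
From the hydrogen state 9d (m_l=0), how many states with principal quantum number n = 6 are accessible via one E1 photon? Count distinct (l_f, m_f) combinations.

E1 requires Δl = ±1, so l_f ∈ {1, 3}; with 0 ≤ l_f ≤ n_f−1 = 5, the allowed l_f values are {1, 3}.
For l_f = 1: m_f ∈ {m_i−1, m_i, m_i+1} ∩ [−1, 1] = {-1, 0, 1} → 3 states.
For l_f = 3: m_f ∈ {m_i−1, m_i, m_i+1} ∩ [−3, 3] = {-1, 0, 1} → 3 states.
Total: 6.

6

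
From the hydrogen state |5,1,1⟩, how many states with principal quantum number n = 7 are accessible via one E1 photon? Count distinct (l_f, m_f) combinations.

4

E1 requires Δl = ±1, so l_f ∈ {0, 2}; with 0 ≤ l_f ≤ n_f−1 = 6, the allowed l_f values are {0, 2}.
For l_f = 0: m_f ∈ {m_i−1, m_i, m_i+1} ∩ [−0, 0] = {0} → 1 state.
For l_f = 2: m_f ∈ {m_i−1, m_i, m_i+1} ∩ [−2, 2] = {0, 1, 2} → 3 states.
Total: 4.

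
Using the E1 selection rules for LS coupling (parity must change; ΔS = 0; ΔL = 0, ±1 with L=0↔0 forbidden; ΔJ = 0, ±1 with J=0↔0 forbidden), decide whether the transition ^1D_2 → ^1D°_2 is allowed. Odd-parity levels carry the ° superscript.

Parity must change: even → odd — passes.
ΔS = 0: S: 0 → 0 — passes.
ΔL = 0, ±1 (not L=0↔0): L: 2 → 2, ΔL = +0 — passes.
ΔJ = 0, ±1 (not J=0↔0): J: 2 → 2, ΔJ = +0 — passes.
All four E1 rules are satisfied.

allowed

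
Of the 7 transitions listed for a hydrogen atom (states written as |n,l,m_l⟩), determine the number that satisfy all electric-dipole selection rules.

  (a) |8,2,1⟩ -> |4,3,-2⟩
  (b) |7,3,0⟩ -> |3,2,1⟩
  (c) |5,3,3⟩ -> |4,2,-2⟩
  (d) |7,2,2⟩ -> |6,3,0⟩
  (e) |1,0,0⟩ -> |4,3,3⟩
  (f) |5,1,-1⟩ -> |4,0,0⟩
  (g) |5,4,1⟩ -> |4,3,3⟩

2

(a) forbidden — Δm_l = -3 (E1 requires Δm_l = 0, ±1)
(b) allowed
(c) forbidden — Δm_l = -5 (E1 requires Δm_l = 0, ±1)
(d) forbidden — Δm_l = -2 (E1 requires Δm_l = 0, ±1)
(e) forbidden — Δl = +3 (E1 requires Δl = ±1); Δm_l = +3 (E1 requires Δm_l = 0, ±1)
(f) allowed
(g) forbidden — Δm_l = +2 (E1 requires Δm_l = 0, ±1)
Total allowed: 2 of 7.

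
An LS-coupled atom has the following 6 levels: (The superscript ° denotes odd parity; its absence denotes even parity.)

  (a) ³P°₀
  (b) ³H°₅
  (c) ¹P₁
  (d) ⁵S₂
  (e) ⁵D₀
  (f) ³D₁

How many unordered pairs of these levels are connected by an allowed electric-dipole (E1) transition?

(a)–(b): forbidden (parity, ΔL, ΔJ).
(a)–(c): forbidden (ΔS).
(a)–(d): forbidden (ΔS, ΔJ).
(a)–(e): forbidden (ΔS, ΔJ).
(a)–(f): allowed.
(b)–(c): forbidden (ΔS, ΔL, ΔJ).
(b)–(d): forbidden (ΔS, ΔL, ΔJ).
(b)–(e): forbidden (ΔS, ΔL, ΔJ).
(b)–(f): forbidden (ΔL, ΔJ).
(c)–(d): forbidden (parity, ΔS).
(c)–(e): forbidden (parity, ΔS).
(c)–(f): forbidden (parity, ΔS).
(d)–(e): forbidden (parity, ΔL, ΔJ).
(d)–(f): forbidden (parity, ΔS, ΔL).
(e)–(f): forbidden (parity, ΔS).
Allowed pairs: 1 of 15.

1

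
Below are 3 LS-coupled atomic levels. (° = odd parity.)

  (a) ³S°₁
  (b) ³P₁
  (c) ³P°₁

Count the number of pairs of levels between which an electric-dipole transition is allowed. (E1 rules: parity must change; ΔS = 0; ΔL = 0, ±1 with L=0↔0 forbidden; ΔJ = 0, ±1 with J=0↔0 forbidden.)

2

(a)–(b): allowed.
(a)–(c): forbidden (parity).
(b)–(c): allowed.
Allowed pairs: 2 of 3.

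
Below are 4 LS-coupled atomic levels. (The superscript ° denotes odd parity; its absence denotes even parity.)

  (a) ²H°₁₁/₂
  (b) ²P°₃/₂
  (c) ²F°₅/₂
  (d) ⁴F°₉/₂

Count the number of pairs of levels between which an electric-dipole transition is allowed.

(a)–(b): forbidden (parity, ΔL, ΔJ).
(a)–(c): forbidden (parity, ΔL, ΔJ).
(a)–(d): forbidden (parity, ΔS, ΔL).
(b)–(c): forbidden (parity, ΔL).
(b)–(d): forbidden (parity, ΔS, ΔL, ΔJ).
(c)–(d): forbidden (parity, ΔS, ΔJ).
Allowed pairs: 0 of 6.

0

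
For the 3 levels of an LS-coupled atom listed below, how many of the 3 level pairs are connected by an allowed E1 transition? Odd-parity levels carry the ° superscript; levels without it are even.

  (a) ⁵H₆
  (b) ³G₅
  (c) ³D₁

0

(a)–(b): forbidden (parity, ΔS).
(a)–(c): forbidden (parity, ΔS, ΔL, ΔJ).
(b)–(c): forbidden (parity, ΔL, ΔJ).
Allowed pairs: 0 of 3.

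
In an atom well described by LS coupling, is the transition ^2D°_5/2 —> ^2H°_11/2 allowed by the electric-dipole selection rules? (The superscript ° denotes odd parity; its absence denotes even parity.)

forbidden

Reading off the term symbols: S 1/2→1/2, L 2→5, J 5/2→11/2, parity odd→odd.
Parity must change: odd → odd — ✗.
ΔS = 0: S: 1/2 → 1/2 — ✓.
ΔL = 0, ±1 (not L=0↔0): L: 2 → 5, ΔL = +3 — ✗.
ΔJ = 0, ±1 (not J=0↔0): J: 5/2 → 11/2, ΔJ = +3 — ✗.
Rule(s) violated: parity, ΔL, ΔJ.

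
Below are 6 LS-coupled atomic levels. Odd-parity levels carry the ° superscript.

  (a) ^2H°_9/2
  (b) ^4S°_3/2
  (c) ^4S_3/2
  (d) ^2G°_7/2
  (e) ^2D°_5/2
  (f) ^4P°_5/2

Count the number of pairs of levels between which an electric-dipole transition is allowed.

(a)–(b): forbidden (parity, ΔS, ΔL, ΔJ).
(a)–(c): forbidden (ΔS, ΔL, ΔJ).
(a)–(d): forbidden (parity).
(a)–(e): forbidden (parity, ΔL, ΔJ).
(a)–(f): forbidden (parity, ΔS, ΔL, ΔJ).
(b)–(c): forbidden (ΔL).
(b)–(d): forbidden (parity, ΔS, ΔL, ΔJ).
(b)–(e): forbidden (parity, ΔS, ΔL).
(b)–(f): forbidden (parity).
(c)–(d): forbidden (ΔS, ΔL, ΔJ).
(c)–(e): forbidden (ΔS, ΔL).
(c)–(f): allowed.
(d)–(e): forbidden (parity, ΔL).
(d)–(f): forbidden (parity, ΔS, ΔL).
(e)–(f): forbidden (parity, ΔS).
Allowed pairs: 1 of 15.

1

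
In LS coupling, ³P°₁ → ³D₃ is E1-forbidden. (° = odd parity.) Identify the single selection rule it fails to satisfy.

Initial level: S=1, L=1, J=1, parity odd. Final level: S=1, L=2, J=3, parity even.
ΔJ = 0, ±1 (not J=0↔0): J: 1 → 3, ΔJ = +2 — fails.
ΔL = 0, ±1 (not L=0↔0): L: 1 → 2, ΔL = +1 — ok.
ΔS = 0: S: 1 → 1 — ok.
Parity must change: odd → even — ok.

the ΔJ = 0, ±1 rule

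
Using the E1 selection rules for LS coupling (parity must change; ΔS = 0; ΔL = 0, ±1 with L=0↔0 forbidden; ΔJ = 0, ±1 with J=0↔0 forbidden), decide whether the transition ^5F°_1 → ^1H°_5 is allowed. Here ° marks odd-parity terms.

forbidden

Initial level: S=2, L=3, J=1, parity odd. Final level: S=0, L=5, J=5, parity odd.
Parity must change: odd → odd — violated.
ΔS = 0: S: 2 → 0 — violated.
ΔL = 0, ±1 (not L=0↔0): L: 3 → 5, ΔL = +2 — violated.
ΔJ = 0, ±1 (not J=0↔0): J: 1 → 5, ΔJ = +4 — violated.
Rule(s) violated: parity, ΔS, ΔL, ΔJ.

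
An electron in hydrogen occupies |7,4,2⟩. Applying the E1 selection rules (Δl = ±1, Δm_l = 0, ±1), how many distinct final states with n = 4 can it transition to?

E1 requires Δl = ±1, so l_f ∈ {3, 5}; with 0 ≤ l_f ≤ n_f−1 = 3, the allowed l_f values are {3}.
For l_f = 3: m_f ∈ {m_i−1, m_i, m_i+1} ∩ [−3, 3] = {1, 2, 3} → 3 states.
Total: 3.

3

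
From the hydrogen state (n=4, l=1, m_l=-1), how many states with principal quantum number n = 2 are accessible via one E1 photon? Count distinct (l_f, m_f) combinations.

1

E1 requires Δl = ±1, so l_f ∈ {0, 2}; with 0 ≤ l_f ≤ n_f−1 = 1, the allowed l_f values are {0}.
For l_f = 0: m_f ∈ {m_i−1, m_i, m_i+1} ∩ [−0, 0] = {0} → 1 state.
Total: 1.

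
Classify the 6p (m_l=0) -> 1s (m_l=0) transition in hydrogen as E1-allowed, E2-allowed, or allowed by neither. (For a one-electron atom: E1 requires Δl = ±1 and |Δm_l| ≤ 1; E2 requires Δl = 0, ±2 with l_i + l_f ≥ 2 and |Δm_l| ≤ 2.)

E1

Δl = 0 − 1 = -1; l_i + l_f = 1.
Δm_l = +0.
E1 (Δl = ±1, |Δm_l| ≤ 1): satisfied.
E2 (Δl = 0,±2, l_i+l_f ≥ 2, |Δm_l| ≤ 2): not satisfied.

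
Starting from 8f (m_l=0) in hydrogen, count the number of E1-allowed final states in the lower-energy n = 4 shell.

E1 requires Δl = ±1, so l_f ∈ {2, 4}; with 0 ≤ l_f ≤ n_f−1 = 3, the allowed l_f values are {2}.
For l_f = 2: m_f ∈ {m_i−1, m_i, m_i+1} ∩ [−2, 2] = {-1, 0, 1} → 3 states.
Total: 3.

3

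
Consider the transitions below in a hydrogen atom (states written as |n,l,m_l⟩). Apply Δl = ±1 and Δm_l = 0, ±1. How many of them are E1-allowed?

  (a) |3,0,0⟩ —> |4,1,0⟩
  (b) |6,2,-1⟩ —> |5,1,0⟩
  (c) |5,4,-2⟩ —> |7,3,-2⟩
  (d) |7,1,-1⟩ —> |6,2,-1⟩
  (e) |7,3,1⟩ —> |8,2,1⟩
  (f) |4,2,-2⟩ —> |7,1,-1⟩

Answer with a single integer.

6

(a) allowed
(b) allowed
(c) allowed
(d) allowed
(e) allowed
(f) allowed
Total allowed: 6 of 6.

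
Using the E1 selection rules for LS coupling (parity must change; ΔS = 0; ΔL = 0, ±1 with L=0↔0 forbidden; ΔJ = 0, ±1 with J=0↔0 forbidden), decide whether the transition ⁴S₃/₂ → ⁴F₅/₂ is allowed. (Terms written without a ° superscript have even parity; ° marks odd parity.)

forbidden

ΔS = 0: S: 3/2 → 3/2 — ✓.
Parity must change: even → even — ✗.
ΔJ = 0, ±1 (not J=0↔0): J: 3/2 → 5/2, ΔJ = +1 — ✓.
ΔL = 0, ±1 (not L=0↔0): L: 0 → 3, ΔL = +3 — ✗.
Rule(s) violated: parity, ΔL.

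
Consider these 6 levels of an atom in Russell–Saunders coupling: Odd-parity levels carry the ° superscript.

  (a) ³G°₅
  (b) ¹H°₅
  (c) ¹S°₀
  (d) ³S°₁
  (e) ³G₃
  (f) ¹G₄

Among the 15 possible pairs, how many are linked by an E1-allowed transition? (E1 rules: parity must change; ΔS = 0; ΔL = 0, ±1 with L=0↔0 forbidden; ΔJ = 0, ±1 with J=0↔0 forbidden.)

(a)–(b): forbidden (parity, ΔS).
(a)–(c): forbidden (parity, ΔS, ΔL, ΔJ).
(a)–(d): forbidden (parity, ΔL, ΔJ).
(a)–(e): forbidden (ΔJ).
(a)–(f): forbidden (ΔS).
(b)–(c): forbidden (parity, ΔL, ΔJ).
(b)–(d): forbidden (parity, ΔS, ΔL, ΔJ).
(b)–(e): forbidden (ΔS, ΔJ).
(b)–(f): allowed.
(c)–(d): forbidden (parity, ΔS, ΔL).
(c)–(e): forbidden (ΔS, ΔL, ΔJ).
(c)–(f): forbidden (ΔL, ΔJ).
(d)–(e): forbidden (ΔL, ΔJ).
(d)–(f): forbidden (ΔS, ΔL, ΔJ).
(e)–(f): forbidden (parity, ΔS).
Allowed pairs: 1 of 15.

1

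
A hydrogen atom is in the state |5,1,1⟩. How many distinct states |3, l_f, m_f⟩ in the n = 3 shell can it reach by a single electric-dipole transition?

4

E1 requires Δl = ±1, so l_f ∈ {0, 2}; with 0 ≤ l_f ≤ n_f−1 = 2, the allowed l_f values are {0, 2}.
For l_f = 0: m_f ∈ {m_i−1, m_i, m_i+1} ∩ [−0, 0] = {0} → 1 state.
For l_f = 2: m_f ∈ {m_i−1, m_i, m_i+1} ∩ [−2, 2] = {0, 1, 2} → 3 states.
Total: 4.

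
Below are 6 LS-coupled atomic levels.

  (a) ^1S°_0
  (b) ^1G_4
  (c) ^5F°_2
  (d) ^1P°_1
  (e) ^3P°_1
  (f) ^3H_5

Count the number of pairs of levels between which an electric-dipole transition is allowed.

0

(a)–(b): forbidden (ΔL, ΔJ).
(a)–(c): forbidden (parity, ΔS, ΔL, ΔJ).
(a)–(d): forbidden (parity).
(a)–(e): forbidden (parity, ΔS).
(a)–(f): forbidden (ΔS, ΔL, ΔJ).
(b)–(c): forbidden (ΔS, ΔJ).
(b)–(d): forbidden (ΔL, ΔJ).
(b)–(e): forbidden (ΔS, ΔL, ΔJ).
(b)–(f): forbidden (parity, ΔS).
(c)–(d): forbidden (parity, ΔS, ΔL).
(c)–(e): forbidden (parity, ΔS, ΔL).
(c)–(f): forbidden (ΔS, ΔL, ΔJ).
(d)–(e): forbidden (parity, ΔS).
(d)–(f): forbidden (ΔS, ΔL, ΔJ).
(e)–(f): forbidden (ΔL, ΔJ).
Allowed pairs: 0 of 15.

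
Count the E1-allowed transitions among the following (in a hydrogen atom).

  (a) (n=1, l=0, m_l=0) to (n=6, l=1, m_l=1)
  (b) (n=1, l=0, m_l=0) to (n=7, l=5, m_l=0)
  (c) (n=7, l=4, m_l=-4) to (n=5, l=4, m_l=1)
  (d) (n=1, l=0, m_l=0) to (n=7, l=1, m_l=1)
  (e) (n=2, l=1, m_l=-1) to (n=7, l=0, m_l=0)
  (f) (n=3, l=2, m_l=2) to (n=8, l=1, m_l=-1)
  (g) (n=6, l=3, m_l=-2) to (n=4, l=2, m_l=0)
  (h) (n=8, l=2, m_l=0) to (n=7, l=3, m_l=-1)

4

(a) allowed
(b) forbidden — Δl = +5 (E1 requires Δl = ±1)
(c) forbidden — Δl = +0 (E1 requires Δl = ±1); Δm_l = +5 (E1 requires Δm_l = 0, ±1)
(d) allowed
(e) allowed
(f) forbidden — Δm_l = -3 (E1 requires Δm_l = 0, ±1)
(g) forbidden — Δm_l = +2 (E1 requires Δm_l = 0, ±1)
(h) allowed
Total allowed: 4 of 8.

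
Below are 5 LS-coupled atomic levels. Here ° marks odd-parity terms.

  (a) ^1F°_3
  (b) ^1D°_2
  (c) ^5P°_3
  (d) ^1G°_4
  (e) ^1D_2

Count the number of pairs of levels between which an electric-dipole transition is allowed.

(a)–(b): forbidden (parity).
(a)–(c): forbidden (parity, ΔS, ΔL).
(a)–(d): forbidden (parity).
(a)–(e): allowed.
(b)–(c): forbidden (parity, ΔS).
(b)–(d): forbidden (parity, ΔL, ΔJ).
(b)–(e): allowed.
(c)–(d): forbidden (parity, ΔS, ΔL).
(c)–(e): forbidden (ΔS).
(d)–(e): forbidden (ΔL, ΔJ).
Allowed pairs: 2 of 10.

2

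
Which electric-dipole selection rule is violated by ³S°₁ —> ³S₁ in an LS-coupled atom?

Parity must change: odd → even — ✓.
ΔS = 0: S: 1 → 1 — ✓.
ΔL = 0, ±1 (not L=0↔0): L: 0 → 0, ΔL = +0 — ✗.
ΔJ = 0, ±1 (not J=0↔0): J: 1 → 1, ΔJ = +0 — ✓.

the L=0 ↔ L=0 exclusion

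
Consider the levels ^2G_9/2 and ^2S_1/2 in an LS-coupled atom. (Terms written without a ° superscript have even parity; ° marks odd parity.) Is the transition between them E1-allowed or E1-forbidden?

Reading off the term symbols: S 1/2→1/2, L 4→0, J 9/2→1/2, parity even→even.
Parity must change: even → even — violated.
ΔS = 0: S: 1/2 → 1/2 — satisfied.
ΔL = 0, ±1 (not L=0↔0): L: 4 → 0, ΔL = -4 — violated.
ΔJ = 0, ±1 (not J=0↔0): J: 9/2 → 1/2, ΔJ = -4 — violated.
Rule(s) violated: parity, ΔL, ΔJ.

forbidden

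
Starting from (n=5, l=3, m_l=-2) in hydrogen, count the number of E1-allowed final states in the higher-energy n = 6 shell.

E1 requires Δl = ±1, so l_f ∈ {2, 4}; with 0 ≤ l_f ≤ n_f−1 = 5, the allowed l_f values are {2, 4}.
For l_f = 2: m_f ∈ {m_i−1, m_i, m_i+1} ∩ [−2, 2] = {-2, -1} → 2 states.
For l_f = 4: m_f ∈ {m_i−1, m_i, m_i+1} ∩ [−4, 4] = {-3, -2, -1} → 3 states.
Total: 5.

5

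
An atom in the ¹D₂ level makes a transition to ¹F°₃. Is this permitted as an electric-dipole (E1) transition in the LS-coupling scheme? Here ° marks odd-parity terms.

allowed

Parity must change: even → odd — ok.
ΔS = 0: S: 0 → 0 — ok.
ΔL = 0, ±1 (not L=0↔0): L: 2 → 3, ΔL = +1 — ok.
ΔJ = 0, ±1 (not J=0↔0): J: 2 → 3, ΔJ = +1 — ok.
All four E1 rules are satisfied.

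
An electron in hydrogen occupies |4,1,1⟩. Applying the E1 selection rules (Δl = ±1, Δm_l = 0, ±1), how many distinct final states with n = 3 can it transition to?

4

E1 requires Δl = ±1, so l_f ∈ {0, 2}; with 0 ≤ l_f ≤ n_f−1 = 2, the allowed l_f values are {0, 2}.
For l_f = 0: m_f ∈ {m_i−1, m_i, m_i+1} ∩ [−0, 0] = {0} → 1 state.
For l_f = 2: m_f ∈ {m_i−1, m_i, m_i+1} ∩ [−2, 2] = {0, 1, 2} → 3 states.
Total: 4.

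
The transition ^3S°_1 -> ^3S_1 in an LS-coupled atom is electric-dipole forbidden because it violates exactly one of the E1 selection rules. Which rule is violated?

the L=0 ↔ L=0 exclusion

Reading off the term symbols: S 1→1, L 0→0, J 1→1, parity odd→even.
Parity must change: odd → even — ✓.
ΔS = 0: S: 1 → 1 — ✓.
ΔL = 0, ±1 (not L=0↔0): L: 0 → 0, ΔL = +0 — ✗.
ΔJ = 0, ±1 (not J=0↔0): J: 1 → 1, ΔJ = +0 — ✓.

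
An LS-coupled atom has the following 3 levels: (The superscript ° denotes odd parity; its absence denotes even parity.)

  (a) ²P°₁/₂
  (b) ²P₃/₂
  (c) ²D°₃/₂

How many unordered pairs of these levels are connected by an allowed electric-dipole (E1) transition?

2

(a)–(b): allowed.
(a)–(c): forbidden (parity).
(b)–(c): allowed.
Allowed pairs: 2 of 3.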